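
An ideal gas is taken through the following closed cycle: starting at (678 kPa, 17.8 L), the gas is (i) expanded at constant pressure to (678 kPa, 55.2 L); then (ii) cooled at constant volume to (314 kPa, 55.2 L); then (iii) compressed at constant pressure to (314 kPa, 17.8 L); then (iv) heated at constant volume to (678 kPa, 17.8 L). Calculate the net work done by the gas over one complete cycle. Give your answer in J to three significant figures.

Constant-volume legs do no work.
W(i) = (678)(55.2 − 17.8) = 25357 J; W(iii) = (314)(17.8 − 55.2) = -11744 J.
W_net = 25357 − 11744 = 13614 J (the clockwise enclosed area).

W_net ≈ 13600 J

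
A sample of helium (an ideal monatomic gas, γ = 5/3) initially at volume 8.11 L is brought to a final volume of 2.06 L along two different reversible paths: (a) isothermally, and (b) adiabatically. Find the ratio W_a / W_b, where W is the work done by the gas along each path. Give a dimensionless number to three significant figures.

Path (a) isothermal: W = P₁V₁ ln(V₂/V₁) → W_a/(P₁V₁) = -1.37.
Path (b) adiabatic: W = P₁V₁(1 − (V₁/V₂)^(γ−1))/(γ−1) → W_b/(P₁V₁) = -2.24.
W_a / W_b = -1.37 / -2.24 = 0.6118.

W_a / W_b ≈ 0.612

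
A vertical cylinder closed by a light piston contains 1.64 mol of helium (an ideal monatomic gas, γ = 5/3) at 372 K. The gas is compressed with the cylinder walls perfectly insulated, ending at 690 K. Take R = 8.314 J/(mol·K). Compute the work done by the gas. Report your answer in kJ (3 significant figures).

Adiabatic ⇒ Q = 0, so W_by = −ΔU = nCᵥ(T₁ − T₂).
Cᵥ = 3R/2 = 12.47 J/(mol·K).
W = (1.64)(12.47)(372 − 690) = -6504 J.

W ≈ -6.50 kJ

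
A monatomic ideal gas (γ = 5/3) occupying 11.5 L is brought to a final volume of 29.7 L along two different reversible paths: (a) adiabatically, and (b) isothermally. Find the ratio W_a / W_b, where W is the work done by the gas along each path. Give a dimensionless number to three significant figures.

W_a / W_b ≈ 0.741

Path (a) adiabatic: W = P₁V₁(1 − (V₁/V₂)^(γ−1))/(γ−1) → W_a/(P₁V₁) = 0.7031.
Path (b) isothermal: W = P₁V₁ ln(V₂/V₁) → W_b/(P₁V₁) = 0.9488.
W_a / W_b = 0.7031 / 0.9488 = 0.7411.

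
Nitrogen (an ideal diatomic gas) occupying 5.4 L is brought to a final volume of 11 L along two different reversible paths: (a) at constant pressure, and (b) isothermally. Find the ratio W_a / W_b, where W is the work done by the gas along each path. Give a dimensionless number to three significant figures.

W_a / W_b ≈ 1.46

Path (a) isobaric: W = P₁(V₂ − V₁) → W_a/(P₁V₁) = 1.037.
Path (b) isothermal: W = P₁V₁ ln(V₂/V₁) → W_b/(P₁V₁) = 0.7115.
W_a / W_b = 1.037 / 0.7115 = 1.458.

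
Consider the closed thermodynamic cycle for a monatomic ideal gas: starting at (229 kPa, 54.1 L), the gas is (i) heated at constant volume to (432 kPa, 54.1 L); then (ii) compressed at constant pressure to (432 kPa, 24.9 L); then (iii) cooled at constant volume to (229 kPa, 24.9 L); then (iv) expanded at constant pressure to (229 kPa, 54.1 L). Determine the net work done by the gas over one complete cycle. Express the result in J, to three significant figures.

Constant-volume legs do no work.
W(ii) = (432)(24.9 − 54.1) = -12614 J; W(iv) = (229)(54.1 − 24.9) = 6687 J.
W_net = -12614 + 6687 = -5928 J (the counter-clockwise enclosed area).

W_net ≈ -5930 J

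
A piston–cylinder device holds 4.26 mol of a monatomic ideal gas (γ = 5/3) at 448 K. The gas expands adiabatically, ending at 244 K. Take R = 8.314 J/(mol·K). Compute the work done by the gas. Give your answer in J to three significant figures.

W ≈ 10800 J

Adiabatic ⇒ Q = 0, so W_by = −ΔU = nCᵥ(T₁ − T₂).
Cᵥ = 3R/2 = 12.47 J/(mol·K).
W = (4.26)(12.47)(448 − 244) = 10838 J.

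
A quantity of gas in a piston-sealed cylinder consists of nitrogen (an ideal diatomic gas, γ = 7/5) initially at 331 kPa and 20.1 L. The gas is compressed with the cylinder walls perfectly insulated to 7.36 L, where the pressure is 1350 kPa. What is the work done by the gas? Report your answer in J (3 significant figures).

Adiabatic: W = (P₁V₁ − P₂V₂)/(γ − 1) with γ = 7/5.
P₁V₁ = 6653 J, P₂V₂ = 9936 J.
W = (6653 − 9936) / 0.4 = -8207 J.

W ≈ -8210 J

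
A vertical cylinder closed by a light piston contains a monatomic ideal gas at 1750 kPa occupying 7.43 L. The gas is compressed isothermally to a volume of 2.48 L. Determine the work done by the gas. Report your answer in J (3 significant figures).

W ≈ -14300 J

Isothermal: W = nRT ln(V₂/V₁) = P₁V₁ ln(V₂/V₁).
P₁V₁ = (1750 kPa)(7.43 L) = 13002 J.
W = 13002 × ln(2.48/7.43) = 13002 × -1.097
W_by_gas = -14267 J.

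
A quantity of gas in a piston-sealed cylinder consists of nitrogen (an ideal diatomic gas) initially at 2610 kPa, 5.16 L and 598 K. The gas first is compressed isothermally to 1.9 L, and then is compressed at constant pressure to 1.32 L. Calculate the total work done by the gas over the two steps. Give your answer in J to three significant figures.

Step 1 (isothermal): W = P₁V₁ ln(V₂/V₁) = (13468) ln(1.9/5.16) = -13455 J.
After step 1: P = 7088 kPa, V = 1.9 L, T = 598 K.
Step 2 (isobaric): W = PΔV = (7088 kPa)(1.32 − 1.9 L) = -4111 J.
W_total = -13455 − 4111 = -17566 J.

W_total ≈ -17600 J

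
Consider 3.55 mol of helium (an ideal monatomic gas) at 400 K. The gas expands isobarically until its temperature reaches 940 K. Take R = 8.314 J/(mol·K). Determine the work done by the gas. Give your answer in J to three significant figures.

Isobaric: W = P ΔV = nR ΔT.
W = (3.55)(8.314)(940 − 400) = 15938 J.

W ≈ 15900 J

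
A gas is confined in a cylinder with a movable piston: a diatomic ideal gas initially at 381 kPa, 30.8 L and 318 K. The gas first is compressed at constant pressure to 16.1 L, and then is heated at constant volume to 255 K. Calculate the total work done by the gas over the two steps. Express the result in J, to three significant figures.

W_total ≈ -5600 J

Step 1 (isobaric): W = PΔV = (381 kPa)(16.1 − 30.8 L) = -5601 J.
Step 2 (isochoric): W = 0 (constant volume).
W_total = -5601 + 0 = -5601 J.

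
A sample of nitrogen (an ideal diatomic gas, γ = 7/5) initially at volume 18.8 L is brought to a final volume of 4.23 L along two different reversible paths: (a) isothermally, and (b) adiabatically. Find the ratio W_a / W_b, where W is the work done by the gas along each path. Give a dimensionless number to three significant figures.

Path (a) isothermal: W = P₁V₁ ln(V₂/V₁) → W_a/(P₁V₁) = -1.492.
Path (b) adiabatic: W = P₁V₁(1 − (V₁/V₂)^(γ−1))/(γ−1) → W_b/(P₁V₁) = -2.04.
W_a / W_b = -1.492 / -2.04 = 0.7312.

W_a / W_b ≈ 0.731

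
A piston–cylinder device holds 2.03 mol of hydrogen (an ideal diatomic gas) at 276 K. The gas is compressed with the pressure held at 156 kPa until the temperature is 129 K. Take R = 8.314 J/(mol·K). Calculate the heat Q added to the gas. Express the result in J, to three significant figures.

Q ≈ -8680 J

Isobaric: W = nRΔT = (2.03)(8.314)(-147) = -2481 J.
ΔU = nCᵥΔT with Cᵥ = 5R/2: ΔU = (2.03)(20.79)(-147) = -6202 J.
Q = ΔU + W = -6202 − 2481 = -8683 J.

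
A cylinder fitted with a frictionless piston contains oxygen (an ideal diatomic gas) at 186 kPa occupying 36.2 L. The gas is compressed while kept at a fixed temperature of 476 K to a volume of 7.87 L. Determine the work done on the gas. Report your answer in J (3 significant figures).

W ≈ 10300 J

Isothermal: W = nRT ln(V₂/V₁) = P₁V₁ ln(V₂/V₁).
P₁V₁ = (186 kPa)(36.2 L) = 6733 J.
W = 6733 × ln(7.87/36.2) = 6733 × -1.526
W_by_gas = -10275 J; work on gas = −W_by = 10275 J.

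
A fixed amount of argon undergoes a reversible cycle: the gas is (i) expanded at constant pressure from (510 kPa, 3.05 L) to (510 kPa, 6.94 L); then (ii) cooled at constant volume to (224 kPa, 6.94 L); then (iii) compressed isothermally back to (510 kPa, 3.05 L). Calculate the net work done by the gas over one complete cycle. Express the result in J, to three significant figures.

W_net ≈ 706 J

Leg (i): W = PΔV = (510)(6.94 − 3.05) = 1984 J.
Leg (ii): W = 0.
Leg (iii): W = PᵢVᵢ ln(V_f/Vᵢ) = (1555) ln(3.05/6.94) = -1278 J.
W_net = 1984 − 1278 = 705.8 J.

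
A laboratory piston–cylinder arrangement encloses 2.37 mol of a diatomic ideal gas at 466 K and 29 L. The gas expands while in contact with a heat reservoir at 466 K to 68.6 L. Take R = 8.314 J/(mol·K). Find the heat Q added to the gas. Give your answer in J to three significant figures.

Q ≈ 7910 J

Isothermal ⇒ ΔU = 0, so Q = W = nRT ln(V₂/V₁).
Q = (2.37)(8.314)(466) ln(68.6/29) = 9182 × 0.861 = 7906 J.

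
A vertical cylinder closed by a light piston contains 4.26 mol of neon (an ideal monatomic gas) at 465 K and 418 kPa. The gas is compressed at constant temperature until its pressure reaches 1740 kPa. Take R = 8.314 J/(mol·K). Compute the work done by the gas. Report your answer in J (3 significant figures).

Isothermal process: W = nRT ln(V₂/V₁) = nRT ln(P₁/P₂).
W = (4.26)(8.314)(465) × ln(418/1740)
  = 16469 × ln(0.2402) = 16469 × -1.426
W_by_gas = -23488 J.

W ≈ -23500 J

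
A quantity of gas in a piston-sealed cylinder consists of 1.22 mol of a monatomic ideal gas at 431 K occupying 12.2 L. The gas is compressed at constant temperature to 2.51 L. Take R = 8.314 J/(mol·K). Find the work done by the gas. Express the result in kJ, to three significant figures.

Isothermal: W = nRT ln(V₂/V₁).
W = (1.22)(8.314)(431) × ln(2.51/12.2)
  = 4372 × -1.581
W_by_gas = -6912 J.

W ≈ -6.91 kJ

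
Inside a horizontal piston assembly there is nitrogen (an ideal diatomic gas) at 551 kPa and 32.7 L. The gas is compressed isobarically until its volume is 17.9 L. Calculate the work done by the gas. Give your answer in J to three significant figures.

W ≈ -8150 J

Isobaric: W = P ΔV.
W = (551 kPa)(17.9 − 32.7 L) = (551)(-14.8) = -8155 J.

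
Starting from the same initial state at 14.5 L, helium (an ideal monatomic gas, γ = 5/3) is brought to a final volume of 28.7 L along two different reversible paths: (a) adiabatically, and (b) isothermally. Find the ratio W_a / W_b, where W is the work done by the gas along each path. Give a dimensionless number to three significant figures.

W_a / W_b ≈ 0.803

Path (a) adiabatic: W = P₁V₁(1 − (V₁/V₂)^(γ−1))/(γ−1) → W_a/(P₁V₁) = 0.5485.
Path (b) isothermal: W = P₁V₁ ln(V₂/V₁) → W_b/(P₁V₁) = 0.6827.
W_a / W_b = 0.5485 / 0.6827 = 0.8033.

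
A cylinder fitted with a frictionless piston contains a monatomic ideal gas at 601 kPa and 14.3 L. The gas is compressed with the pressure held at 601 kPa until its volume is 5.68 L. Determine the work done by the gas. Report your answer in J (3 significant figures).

Isobaric: W = P ΔV.
W = (601 kPa)(5.68 − 14.3 L) = (601)(-8.62) = -5181 J.

W ≈ -5180 J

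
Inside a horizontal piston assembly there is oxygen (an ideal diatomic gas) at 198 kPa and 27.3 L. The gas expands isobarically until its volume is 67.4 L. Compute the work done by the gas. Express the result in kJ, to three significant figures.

Isobaric: W = P ΔV.
W = (198 kPa)(67.4 − 27.3 L) = (198)(40.1) = 7940 J.

W ≈ 7.94 kJ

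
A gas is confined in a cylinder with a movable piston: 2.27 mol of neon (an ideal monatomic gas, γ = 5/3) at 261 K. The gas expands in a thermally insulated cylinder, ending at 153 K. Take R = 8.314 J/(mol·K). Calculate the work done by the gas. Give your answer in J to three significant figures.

W ≈ 3060 J

Adiabatic ⇒ Q = 0, so W_by = −ΔU = nCᵥ(T₁ − T₂).
Cᵥ = 3R/2 = 12.47 J/(mol·K).
W = (2.27)(12.47)(261 − 153) = 3057 J.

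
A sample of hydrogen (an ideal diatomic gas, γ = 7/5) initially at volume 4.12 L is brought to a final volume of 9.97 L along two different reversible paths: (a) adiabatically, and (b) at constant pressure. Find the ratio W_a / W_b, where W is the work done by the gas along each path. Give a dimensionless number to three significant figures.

W_a / W_b ≈ 0.524

Path (a) adiabatic: W = P₁V₁(1 − (V₁/V₂)^(γ−1))/(γ−1) → W_a/(P₁V₁) = 0.7444.
Path (b) isobaric: W = P₁(V₂ − V₁) → W_b/(P₁V₁) = 1.42.
W_a / W_b = 0.7444 / 1.42 = 0.5243.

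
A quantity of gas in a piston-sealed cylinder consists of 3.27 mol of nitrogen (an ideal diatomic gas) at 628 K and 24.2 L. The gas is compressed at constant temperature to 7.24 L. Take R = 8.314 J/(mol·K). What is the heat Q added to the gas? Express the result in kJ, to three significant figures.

Isothermal ⇒ ΔU = 0, so Q = W = nRT ln(V₂/V₁).
Q = (3.27)(8.314)(628) ln(7.24/24.2) = 17073 × -1.207 = -20603 J.

Q ≈ -20.6 kJ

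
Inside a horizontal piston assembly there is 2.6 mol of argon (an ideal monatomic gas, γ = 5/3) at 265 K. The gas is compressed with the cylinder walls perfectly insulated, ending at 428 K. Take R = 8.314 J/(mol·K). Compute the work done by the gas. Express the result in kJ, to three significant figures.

W ≈ -5.29 kJ

Adiabatic ⇒ Q = 0, so W_by = −ΔU = nCᵥ(T₁ − T₂).
Cᵥ = 3R/2 = 12.47 J/(mol·K).
W = (2.6)(12.47)(265 − 428) = -5285 J.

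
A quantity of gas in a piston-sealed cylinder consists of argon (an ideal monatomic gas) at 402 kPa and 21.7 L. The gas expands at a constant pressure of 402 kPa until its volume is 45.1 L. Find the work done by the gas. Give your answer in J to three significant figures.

Isobaric: W = P ΔV.
W = (402 kPa)(45.1 − 21.7 L) = (402)(23.4) = 9407 J.

W ≈ 9410 J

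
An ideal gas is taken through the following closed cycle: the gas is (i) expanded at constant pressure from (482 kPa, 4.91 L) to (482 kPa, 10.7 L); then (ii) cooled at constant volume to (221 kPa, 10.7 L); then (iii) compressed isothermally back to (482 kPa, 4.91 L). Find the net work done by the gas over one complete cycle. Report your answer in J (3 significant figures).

W_net ≈ 949 J

Leg (i): W = PΔV = (482)(10.7 − 4.91) = 2791 J.
Leg (ii): W = 0.
Leg (iii): W = PᵢVᵢ ln(V_f/Vᵢ) = (2365) ln(4.91/10.7) = -1842 J.
W_net = 2791 − 1842 = 948.8 J.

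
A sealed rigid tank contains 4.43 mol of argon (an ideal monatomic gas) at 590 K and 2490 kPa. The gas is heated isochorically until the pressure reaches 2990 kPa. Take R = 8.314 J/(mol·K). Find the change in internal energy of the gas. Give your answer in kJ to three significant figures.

Constant volume ⇒ W = 0, so Q = ΔU = nCᵥΔT with Cᵥ = 3R/2 = 12.47 J/(mol·K).
At constant V, T₂/T₁ = P₂/P₁ ⇒ ΔT = T₁(P₂/P₁ − 1) = 590·(2990/2490 − 1) = 118.5 K.
ΔU = (4.43)(12.47)(118.5) = 6545 J.

ΔU ≈ 6.55 kJ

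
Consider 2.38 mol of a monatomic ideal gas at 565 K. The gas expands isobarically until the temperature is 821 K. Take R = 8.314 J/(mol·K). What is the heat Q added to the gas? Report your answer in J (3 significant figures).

Isobaric: W = nRΔT = (2.38)(8.314)(256) = 5066 J.
ΔU = nCᵥΔT with Cᵥ = 3R/2: ΔU = (2.38)(12.47)(256) = 7598 J.
Q = ΔU + W = 7598 + 5066 = 12664 J.

Q ≈ 12700 J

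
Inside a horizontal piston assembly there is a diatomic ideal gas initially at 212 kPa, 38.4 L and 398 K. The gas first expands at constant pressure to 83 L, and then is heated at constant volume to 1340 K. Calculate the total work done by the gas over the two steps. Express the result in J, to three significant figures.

W_total ≈ 9460 J

Step 1 (isobaric): W = PΔV = (212 kPa)(83 − 38.4 L) = 9455 J.
Step 2 (isochoric): W = 0 (constant volume).
W_total = 9455 + 0 = 9455 J.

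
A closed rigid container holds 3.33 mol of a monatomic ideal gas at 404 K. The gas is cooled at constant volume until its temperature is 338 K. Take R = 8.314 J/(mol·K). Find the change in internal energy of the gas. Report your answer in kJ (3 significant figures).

Constant volume ⇒ W = 0, so Q = ΔU = nCᵥΔT with Cᵥ = 3R/2 = 12.47 J/(mol·K).
ΔU = (3.33)(12.47)(338 − 404) = -2741 J.

ΔU ≈ -2.74 kJ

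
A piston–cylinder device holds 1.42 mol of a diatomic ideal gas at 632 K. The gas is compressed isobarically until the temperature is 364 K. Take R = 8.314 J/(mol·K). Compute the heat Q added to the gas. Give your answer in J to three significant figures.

Isobaric: W = nRΔT = (1.42)(8.314)(-268) = -3164 J.
ΔU = nCᵥΔT with Cᵥ = 5R/2: ΔU = (1.42)(20.79)(-268) = -7910 J.
Q = ΔU + W = -7910 − 3164 = -11074 J.

Q ≈ -11100 J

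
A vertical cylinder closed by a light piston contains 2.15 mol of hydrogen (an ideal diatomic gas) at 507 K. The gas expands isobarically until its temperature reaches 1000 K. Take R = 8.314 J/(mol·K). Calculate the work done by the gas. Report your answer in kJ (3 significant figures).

Isobaric: W = P ΔV = nR ΔT.
W = (2.15)(8.314)(1000 − 507) = 8812 J.

W ≈ 8.81 kJ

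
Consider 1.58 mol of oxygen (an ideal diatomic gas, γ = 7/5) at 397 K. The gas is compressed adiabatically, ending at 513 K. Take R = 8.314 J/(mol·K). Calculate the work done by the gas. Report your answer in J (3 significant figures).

W ≈ -3810 J

Adiabatic ⇒ Q = 0, so W_by = −ΔU = nCᵥ(T₁ − T₂).
Cᵥ = 5R/2 = 20.79 J/(mol·K).
W = (1.58)(20.79)(397 − 513) = -3809 J.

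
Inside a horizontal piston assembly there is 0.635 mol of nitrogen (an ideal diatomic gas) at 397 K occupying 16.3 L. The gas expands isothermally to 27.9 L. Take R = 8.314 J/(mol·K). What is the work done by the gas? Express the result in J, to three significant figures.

Isothermal: W = nRT ln(V₂/V₁).
W = (0.635)(8.314)(397) × ln(27.9/16.3)
  = 2096 × 0.5375
W_by_gas = 1126 J.

W ≈ 1130 J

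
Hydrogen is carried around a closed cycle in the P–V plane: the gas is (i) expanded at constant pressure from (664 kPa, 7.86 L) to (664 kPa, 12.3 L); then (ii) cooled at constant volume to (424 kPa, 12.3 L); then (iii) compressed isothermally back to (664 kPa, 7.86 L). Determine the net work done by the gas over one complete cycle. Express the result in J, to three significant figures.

W_net ≈ 613 J

Leg (i): W = PΔV = (664)(12.3 − 7.86) = 2948 J.
Leg (ii): W = 0.
Leg (iii): W = PᵢVᵢ ln(V_f/Vᵢ) = (5215) ln(7.86/12.3) = -2335 J.
W_net = 2948 − 2335 = 612.7 J.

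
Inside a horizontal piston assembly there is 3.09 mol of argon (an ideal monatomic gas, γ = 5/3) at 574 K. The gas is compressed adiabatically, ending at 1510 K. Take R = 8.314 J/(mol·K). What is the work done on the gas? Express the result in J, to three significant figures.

W ≈ 36100 J

Adiabatic ⇒ Q = 0, so W_by = −ΔU = nCᵥ(T₁ − T₂).
Cᵥ = 3R/2 = 12.47 J/(mol·K).
W = (3.09)(12.47)(574 − 1510) = -36069 J.
Work on gas = −W_by = 36069 J.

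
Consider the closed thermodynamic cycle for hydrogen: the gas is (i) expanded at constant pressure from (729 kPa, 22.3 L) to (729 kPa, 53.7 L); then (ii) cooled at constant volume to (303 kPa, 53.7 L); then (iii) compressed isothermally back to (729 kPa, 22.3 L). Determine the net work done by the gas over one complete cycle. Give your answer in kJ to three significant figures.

Leg (i): W = PΔV = (729)(53.7 − 22.3) = 22891 J.
Leg (ii): W = 0.
Leg (iii): W = PᵢVᵢ ln(V_f/Vᵢ) = (16271) ln(22.3/53.7) = -14299 J.
W_net = 22891 − 14299 = 8591 J.

W_net ≈ 8.59 kJ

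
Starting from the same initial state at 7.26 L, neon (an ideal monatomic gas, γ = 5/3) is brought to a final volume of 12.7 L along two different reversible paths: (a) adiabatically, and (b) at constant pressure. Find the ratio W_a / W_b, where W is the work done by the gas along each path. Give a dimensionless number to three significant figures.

Path (a) adiabatic: W = P₁V₁(1 − (V₁/V₂)^(γ−1))/(γ−1) → W_a/(P₁V₁) = 0.4668.
Path (b) isobaric: W = P₁(V₂ − V₁) → W_b/(P₁V₁) = 0.7493.
W_a / W_b = 0.4668 / 0.7493 = 0.623.

W_a / W_b ≈ 0.623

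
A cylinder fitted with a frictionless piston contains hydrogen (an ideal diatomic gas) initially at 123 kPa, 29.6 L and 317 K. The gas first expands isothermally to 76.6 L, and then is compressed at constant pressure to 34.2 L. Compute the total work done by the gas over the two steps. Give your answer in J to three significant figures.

W_total ≈ 1450 J

Step 1 (isothermal): W = P₁V₁ ln(V₂/V₁) = (3641) ln(76.6/29.6) = 3462 J.
After step 1: P = 47.53 kPa, V = 76.6 L, T = 317 K.
Step 2 (isobaric): W = PΔV = (47.53 kPa)(34.2 − 76.6 L) = -2015 J.
W_total = 3462 − 2015 = 1446 J.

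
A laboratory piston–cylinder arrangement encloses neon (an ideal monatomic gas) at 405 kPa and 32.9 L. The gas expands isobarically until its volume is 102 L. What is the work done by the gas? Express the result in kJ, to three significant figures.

W ≈ 28.0 kJ

Isobaric: W = P ΔV.
W = (405 kPa)(102 − 32.9 L) = (405)(69.1) = 27985 J.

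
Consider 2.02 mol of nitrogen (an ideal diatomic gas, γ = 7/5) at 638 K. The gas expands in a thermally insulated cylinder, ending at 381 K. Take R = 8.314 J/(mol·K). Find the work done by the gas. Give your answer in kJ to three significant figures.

W ≈ 10.8 kJ

Adiabatic ⇒ Q = 0, so W_by = −ΔU = nCᵥ(T₁ − T₂).
Cᵥ = 5R/2 = 20.79 J/(mol·K).
W = (2.02)(20.79)(638 − 381) = 10790 J.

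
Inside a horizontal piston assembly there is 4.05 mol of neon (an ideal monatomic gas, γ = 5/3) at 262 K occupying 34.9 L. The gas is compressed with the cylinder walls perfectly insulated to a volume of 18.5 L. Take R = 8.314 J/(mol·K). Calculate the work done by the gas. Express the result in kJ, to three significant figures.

W ≈ -6.97 kJ

Adiabatic: TV^(γ−1) = const with γ = 5/3.
T₂ = T₁ (V₁/V₂)^(γ−1) = 262 × (34.9/18.5)^0.667 = 262 × 1.527 = 400 K.
W_by = nCᵥ(T₁ − T₂) = (4.05)(12.47)(262 − 400) = -6971 J.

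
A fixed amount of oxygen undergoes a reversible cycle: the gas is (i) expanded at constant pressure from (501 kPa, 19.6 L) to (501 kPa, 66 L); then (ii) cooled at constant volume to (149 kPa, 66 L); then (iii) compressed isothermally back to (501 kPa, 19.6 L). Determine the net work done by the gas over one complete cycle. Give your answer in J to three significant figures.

W_net ≈ 11300 J

Leg (i): W = PΔV = (501)(66 − 19.6) = 23246 J.
Leg (ii): W = 0.
Leg (iii): W = PᵢVᵢ ln(V_f/Vᵢ) = (9834) ln(19.6/66) = -11940 J.
W_net = 23246 − 11940 = 11307 J.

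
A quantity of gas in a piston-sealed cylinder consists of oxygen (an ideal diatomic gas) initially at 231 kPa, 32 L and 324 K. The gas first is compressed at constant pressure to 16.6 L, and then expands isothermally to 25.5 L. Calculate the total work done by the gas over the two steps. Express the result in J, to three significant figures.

W_total ≈ -1910 J

Step 1 (isobaric): W = PΔV = (231 kPa)(16.6 − 32 L) = -3557 J.
After step 1: P = 231 kPa, V = 16.6 L, T = 168.1 K.
Step 2 (isothermal): W = P₁V₁ ln(V₂/V₁) = (3835) ln(25.5/16.6) = 1646 J.
W_total = -3557 + 1646 = -1911 J.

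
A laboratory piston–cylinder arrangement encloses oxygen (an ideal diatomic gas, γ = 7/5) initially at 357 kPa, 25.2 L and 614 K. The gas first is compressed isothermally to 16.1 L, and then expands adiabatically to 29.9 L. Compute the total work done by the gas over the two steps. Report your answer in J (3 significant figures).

Step 1 (isothermal): W = P₁V₁ ln(V₂/V₁) = (8996) ln(16.1/25.2) = -4031 J.
After step 1: P = 558.8 kPa, V = 16.1 L, T = 614 K.
Step 2 (adiabatic): W = (P₁V₁ − P₂V₂)/(γ−1) = (8996 − 7023)/0.4 = 4933 J.
W_total = -4031 + 4933 = 902.6 J.

W_total ≈ 903 J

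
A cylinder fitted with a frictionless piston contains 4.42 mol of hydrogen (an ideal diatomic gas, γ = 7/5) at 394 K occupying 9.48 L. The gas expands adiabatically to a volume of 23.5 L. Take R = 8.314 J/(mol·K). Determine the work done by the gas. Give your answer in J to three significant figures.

Adiabatic: TV^(γ−1) = const with γ = 7/5.
T₂ = T₁ (V₁/V₂)^(γ−1) = 394 × (9.48/23.5)^0.4 = 394 × 0.6955 = 274 K.
W_by = nCᵥ(T₁ − T₂) = (4.42)(20.79)(394 − 274) = 11022 J.

W ≈ 11000 J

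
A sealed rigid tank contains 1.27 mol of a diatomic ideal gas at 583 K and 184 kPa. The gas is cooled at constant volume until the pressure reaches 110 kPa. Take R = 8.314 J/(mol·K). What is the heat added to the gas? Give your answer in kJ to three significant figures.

Q ≈ -6.19 kJ

Constant volume ⇒ W = 0, so Q = ΔU = nCᵥΔT with Cᵥ = 5R/2 = 20.79 J/(mol·K).
At constant V, T₂/T₁ = P₂/P₁ ⇒ ΔT = T₁(P₂/P₁ − 1) = 583·(110/184 − 1) = -234.5 K.
ΔU = (1.27)(20.79)(-234.5) = -6189 J.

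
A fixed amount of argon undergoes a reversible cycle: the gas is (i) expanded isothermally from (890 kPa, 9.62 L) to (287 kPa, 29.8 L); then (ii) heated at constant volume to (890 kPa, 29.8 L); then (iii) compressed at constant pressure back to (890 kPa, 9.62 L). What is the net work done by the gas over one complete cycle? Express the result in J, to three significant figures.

W_net ≈ -8280 J

Leg (i): W = PᵢVᵢ ln(V_f/Vᵢ) = (8562) ln(29.8/9.62) = 9681 J.
Leg (ii): W = 0.
Leg (iii): W = PΔV = (890)(9.62 − 29.8) = -17960 J.
W_net = 9681 − 17960 = -8280 J.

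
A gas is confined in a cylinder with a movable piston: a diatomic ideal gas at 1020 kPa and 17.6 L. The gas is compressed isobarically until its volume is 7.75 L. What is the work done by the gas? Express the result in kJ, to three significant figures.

Isobaric: W = P ΔV.
W = (1020 kPa)(7.75 − 17.6 L) = (1020)(-9.85) = -10047 J.

W ≈ -10.0 kJ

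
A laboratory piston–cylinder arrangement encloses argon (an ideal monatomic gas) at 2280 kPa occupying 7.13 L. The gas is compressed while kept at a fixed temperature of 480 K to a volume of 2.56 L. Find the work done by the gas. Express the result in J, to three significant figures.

Isothermal: W = nRT ln(V₂/V₁) = P₁V₁ ln(V₂/V₁).
P₁V₁ = (2280 kPa)(7.13 L) = 16256 J.
W = 16256 × ln(2.56/7.13) = 16256 × -1.024
W_by_gas = -16651 J.

W ≈ -16700 J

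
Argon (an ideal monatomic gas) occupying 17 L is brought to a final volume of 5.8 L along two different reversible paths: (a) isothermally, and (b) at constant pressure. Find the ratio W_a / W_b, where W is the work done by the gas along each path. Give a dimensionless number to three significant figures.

W_a / W_b ≈ 1.63

Path (a) isothermal: W = P₁V₁ ln(V₂/V₁) → W_a/(P₁V₁) = -1.075.
Path (b) isobaric: W = P₁(V₂ − V₁) → W_b/(P₁V₁) = -0.6588.
W_a / W_b = -1.075 / -0.6588 = 1.632.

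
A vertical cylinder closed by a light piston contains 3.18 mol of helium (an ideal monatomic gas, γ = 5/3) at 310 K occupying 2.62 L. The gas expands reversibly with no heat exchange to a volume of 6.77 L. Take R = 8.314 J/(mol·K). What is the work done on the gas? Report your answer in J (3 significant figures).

Adiabatic: TV^(γ−1) = const with γ = 5/3.
T₂ = T₁ (V₁/V₂)^(γ−1) = 310 × (2.62/6.77)^0.667 = 310 × 0.5311 = 164.6 K.
W_by = nCᵥ(T₁ − T₂) = (3.18)(12.47)(310 − 164.6) = 5765 J.
Work on gas = −W_by = -5765 J.

W ≈ -5770 J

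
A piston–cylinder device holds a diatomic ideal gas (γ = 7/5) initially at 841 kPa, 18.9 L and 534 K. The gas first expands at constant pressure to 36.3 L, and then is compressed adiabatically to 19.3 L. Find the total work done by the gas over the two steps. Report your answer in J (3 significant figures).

Step 1 (isobaric): W = PΔV = (841 kPa)(36.3 − 18.9 L) = 14633 J.
After step 1: P = 841 kPa, V = 36.3 L, T = 1026 K.
Step 2 (adiabatic): W = (P₁V₁ − P₂V₂)/(γ−1) = (30528 − 39305)/0.4 = -21941 J.
W_total = 14633 − 21941 = -7307 J.

W_total ≈ -7310 J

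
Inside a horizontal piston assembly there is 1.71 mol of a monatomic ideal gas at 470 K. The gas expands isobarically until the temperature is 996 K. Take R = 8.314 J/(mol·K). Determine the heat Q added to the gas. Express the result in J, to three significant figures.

Isobaric: W = nRΔT = (1.71)(8.314)(526) = 7478 J.
ΔU = nCᵥΔT with Cᵥ = 3R/2: ΔU = (1.71)(12.47)(526) = 11217 J.
Q = ΔU + W = 11217 + 7478 = 18695 J.

Q ≈ 18700 J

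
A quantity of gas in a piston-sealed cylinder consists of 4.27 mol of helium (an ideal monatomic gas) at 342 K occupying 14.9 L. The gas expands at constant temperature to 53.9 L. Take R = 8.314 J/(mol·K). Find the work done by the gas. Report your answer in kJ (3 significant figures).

W ≈ 15.6 kJ

Isothermal: W = nRT ln(V₂/V₁).
W = (4.27)(8.314)(342) × ln(53.9/14.9)
  = 12141 × 1.286
W_by_gas = 15611 J.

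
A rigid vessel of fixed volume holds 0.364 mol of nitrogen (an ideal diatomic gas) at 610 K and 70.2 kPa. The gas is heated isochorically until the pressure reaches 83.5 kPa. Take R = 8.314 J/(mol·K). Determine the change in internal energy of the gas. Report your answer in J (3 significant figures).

ΔU ≈ 874 J

Constant volume ⇒ W = 0, so Q = ΔU = nCᵥΔT with Cᵥ = 5R/2 = 20.79 J/(mol·K).
At constant V, T₂/T₁ = P₂/P₁ ⇒ ΔT = T₁(P₂/P₁ − 1) = 610·(83.5/70.2 − 1) = 115.6 K.
ΔU = (0.364)(20.79)(115.6) = 874.4 J.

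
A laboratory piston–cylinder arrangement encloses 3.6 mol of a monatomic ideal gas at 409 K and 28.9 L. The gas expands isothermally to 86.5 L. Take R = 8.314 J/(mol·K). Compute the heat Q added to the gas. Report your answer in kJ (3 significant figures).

Q ≈ 13.4 kJ

Isothermal ⇒ ΔU = 0, so Q = W = nRT ln(V₂/V₁).
Q = (3.6)(8.314)(409) ln(86.5/28.9) = 12242 × 1.096 = 13420 J.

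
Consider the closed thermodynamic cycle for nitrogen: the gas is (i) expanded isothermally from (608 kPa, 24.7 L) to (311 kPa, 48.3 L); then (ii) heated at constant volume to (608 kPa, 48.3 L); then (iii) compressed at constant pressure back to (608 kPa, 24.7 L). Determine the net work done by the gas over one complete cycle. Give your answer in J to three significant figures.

W_net ≈ -4280 J

Leg (i): W = PᵢVᵢ ln(V_f/Vᵢ) = (15018) ln(48.3/24.7) = 10071 J.
Leg (ii): W = 0.
Leg (iii): W = PΔV = (608)(24.7 − 48.3) = -14349 J.
W_net = 10071 − 14349 = -4278 J.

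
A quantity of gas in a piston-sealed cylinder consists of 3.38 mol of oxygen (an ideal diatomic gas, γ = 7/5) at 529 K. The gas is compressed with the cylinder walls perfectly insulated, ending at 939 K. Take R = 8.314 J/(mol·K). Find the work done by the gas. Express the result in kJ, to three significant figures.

W ≈ -28.8 kJ

Adiabatic ⇒ Q = 0, so W_by = −ΔU = nCᵥ(T₁ − T₂).
Cᵥ = 5R/2 = 20.79 J/(mol·K).
W = (3.38)(20.79)(529 − 939) = -28804 J.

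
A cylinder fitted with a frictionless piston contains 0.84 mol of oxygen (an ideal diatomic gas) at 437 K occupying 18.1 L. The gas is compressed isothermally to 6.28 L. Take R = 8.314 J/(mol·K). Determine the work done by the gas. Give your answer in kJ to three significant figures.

W ≈ -3.23 kJ

Isothermal: W = nRT ln(V₂/V₁).
W = (0.84)(8.314)(437) × ln(6.28/18.1)
  = 3052 × -1.059
W_by_gas = -3231 J.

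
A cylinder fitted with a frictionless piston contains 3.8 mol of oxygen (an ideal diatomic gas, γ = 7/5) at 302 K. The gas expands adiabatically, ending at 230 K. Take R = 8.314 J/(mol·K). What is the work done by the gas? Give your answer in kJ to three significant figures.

Adiabatic ⇒ Q = 0, so W_by = −ΔU = nCᵥ(T₁ − T₂).
Cᵥ = 5R/2 = 20.79 J/(mol·K).
W = (3.8)(20.79)(302 − 230) = 5687 J.

W ≈ 5.69 kJ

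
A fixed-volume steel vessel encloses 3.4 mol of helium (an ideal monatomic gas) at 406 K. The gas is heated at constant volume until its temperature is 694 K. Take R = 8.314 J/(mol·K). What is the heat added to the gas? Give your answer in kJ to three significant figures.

Constant volume ⇒ W = 0, so Q = ΔU = nCᵥΔT with Cᵥ = 3R/2 = 12.47 J/(mol·K).
ΔU = (3.4)(12.47)(694 − 406) = 12212 J.

Q ≈ 12.2 kJ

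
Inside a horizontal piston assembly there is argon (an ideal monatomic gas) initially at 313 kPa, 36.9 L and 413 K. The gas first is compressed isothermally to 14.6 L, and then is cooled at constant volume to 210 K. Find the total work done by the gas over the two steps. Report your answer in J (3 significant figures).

W_total ≈ -10700 J

Step 1 (isothermal): W = P₁V₁ ln(V₂/V₁) = (11550) ln(14.6/36.9) = -10709 J.
Step 2 (isochoric): W = 0 (constant volume).
W_total = -10709 + 0 = -10709 J.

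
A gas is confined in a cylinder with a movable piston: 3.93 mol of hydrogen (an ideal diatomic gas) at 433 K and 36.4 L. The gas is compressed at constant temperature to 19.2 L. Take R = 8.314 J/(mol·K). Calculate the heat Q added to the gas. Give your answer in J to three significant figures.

Q ≈ -9050 J

Isothermal ⇒ ΔU = 0, so Q = W = nRT ln(V₂/V₁).
Q = (3.93)(8.314)(433) ln(19.2/36.4) = 14148 × -0.6397 = -9050 J.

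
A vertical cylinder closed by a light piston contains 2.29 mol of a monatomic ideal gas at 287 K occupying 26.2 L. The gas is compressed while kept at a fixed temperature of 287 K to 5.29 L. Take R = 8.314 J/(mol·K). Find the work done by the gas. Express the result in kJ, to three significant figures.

W ≈ -8.74 kJ

Isothermal: W = nRT ln(V₂/V₁).
W = (2.29)(8.314)(287) × ln(5.29/26.2)
  = 5464 × -1.6
W_by_gas = -8742 J.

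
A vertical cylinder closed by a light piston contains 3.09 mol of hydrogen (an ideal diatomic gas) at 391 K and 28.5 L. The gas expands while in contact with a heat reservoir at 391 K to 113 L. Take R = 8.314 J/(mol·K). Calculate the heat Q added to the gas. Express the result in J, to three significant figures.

Isothermal ⇒ ΔU = 0, so Q = W = nRT ln(V₂/V₁).
Q = (3.09)(8.314)(391) ln(113/28.5) = 10045 × 1.377 = 13837 J.

Q ≈ 13800 J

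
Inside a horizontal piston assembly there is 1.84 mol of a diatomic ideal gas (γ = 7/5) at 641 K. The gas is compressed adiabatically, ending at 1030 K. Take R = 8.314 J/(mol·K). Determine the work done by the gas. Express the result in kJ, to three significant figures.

W ≈ -14.9 kJ

Adiabatic ⇒ Q = 0, so W_by = −ΔU = nCᵥ(T₁ − T₂).
Cᵥ = 5R/2 = 20.79 J/(mol·K).
W = (1.84)(20.79)(641 − 1030) = -14877 J.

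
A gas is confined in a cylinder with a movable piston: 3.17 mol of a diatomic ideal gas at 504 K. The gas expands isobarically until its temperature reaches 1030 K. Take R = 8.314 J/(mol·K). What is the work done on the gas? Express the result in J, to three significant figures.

W ≈ -13900 J

Isobaric: W = P ΔV = nR ΔT.
W = (3.17)(8.314)(1030 − 504) = 13863 J.
Work on gas = −W_by = -13863 J.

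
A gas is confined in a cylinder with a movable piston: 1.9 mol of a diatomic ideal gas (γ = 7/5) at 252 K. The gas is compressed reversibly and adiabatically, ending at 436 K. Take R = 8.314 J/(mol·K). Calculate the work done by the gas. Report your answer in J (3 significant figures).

W ≈ -7270 J

Adiabatic ⇒ Q = 0, so W_by = −ΔU = nCᵥ(T₁ − T₂).
Cᵥ = 5R/2 = 20.79 J/(mol·K).
W = (1.9)(20.79)(252 − 436) = -7266 J.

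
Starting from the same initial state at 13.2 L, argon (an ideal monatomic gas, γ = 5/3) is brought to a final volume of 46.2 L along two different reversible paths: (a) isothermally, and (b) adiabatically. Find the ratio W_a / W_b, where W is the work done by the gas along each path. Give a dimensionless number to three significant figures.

W_a / W_b ≈ 1.48

Path (a) isothermal: W = P₁V₁ ln(V₂/V₁) → W_a/(P₁V₁) = 1.253.
Path (b) adiabatic: W = P₁V₁(1 − (V₁/V₂)^(γ−1))/(γ−1) → W_b/(P₁V₁) = 0.8493.
W_a / W_b = 1.253 / 0.8493 = 1.475.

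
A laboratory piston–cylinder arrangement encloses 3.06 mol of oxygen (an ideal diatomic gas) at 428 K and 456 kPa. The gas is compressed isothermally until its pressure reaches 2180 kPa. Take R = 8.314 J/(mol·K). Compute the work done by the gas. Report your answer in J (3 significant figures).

Isothermal process: W = nRT ln(V₂/V₁) = nRT ln(P₁/P₂).
W = (3.06)(8.314)(428) × ln(456/2180)
  = 10889 × ln(0.2092) = 10889 × -1.565
W_by_gas = -17036 J.

W ≈ -17000 J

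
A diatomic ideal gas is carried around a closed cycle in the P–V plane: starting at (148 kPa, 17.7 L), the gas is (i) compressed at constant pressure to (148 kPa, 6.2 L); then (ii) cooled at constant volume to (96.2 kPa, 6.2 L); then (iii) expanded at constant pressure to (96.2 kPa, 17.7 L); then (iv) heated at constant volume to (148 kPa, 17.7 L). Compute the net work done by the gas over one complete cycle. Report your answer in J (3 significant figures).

Constant-volume legs do no work.
W(i) = (148)(6.2 − 17.7) = -1702 J; W(iii) = (96.2)(17.7 − 6.2) = 1106 J.
W_net = -1702 + 1106 = -595.7 J (the counter-clockwise enclosed area).

W_net ≈ -596 J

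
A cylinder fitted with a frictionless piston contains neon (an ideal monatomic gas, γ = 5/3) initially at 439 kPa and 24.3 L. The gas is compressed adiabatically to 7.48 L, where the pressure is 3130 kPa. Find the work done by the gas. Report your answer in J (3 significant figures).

Adiabatic: W = (P₁V₁ − P₂V₂)/(γ − 1) with γ = 5/3.
P₁V₁ = 10668 J, P₂V₂ = 23412 J.
W = (10668 − 23412) / 0.6667 = -19117 J.

W ≈ -19100 J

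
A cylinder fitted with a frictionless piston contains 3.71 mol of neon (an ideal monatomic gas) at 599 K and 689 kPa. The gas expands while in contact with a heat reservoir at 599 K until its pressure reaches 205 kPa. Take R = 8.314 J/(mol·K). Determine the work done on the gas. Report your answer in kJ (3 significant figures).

W ≈ -22.4 kJ

Isothermal process: W = nRT ln(V₂/V₁) = nRT ln(P₁/P₂).
W = (3.71)(8.314)(599) × ln(689/205)
  = 18476 × ln(3.361) = 18476 × 1.212
W_by_gas = 22397 J; work on gas = −W_by = -22397 J.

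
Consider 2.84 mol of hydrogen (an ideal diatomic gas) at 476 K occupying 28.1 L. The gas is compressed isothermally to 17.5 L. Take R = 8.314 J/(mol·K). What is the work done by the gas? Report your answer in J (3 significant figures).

Isothermal: W = nRT ln(V₂/V₁).
W = (2.84)(8.314)(476) × ln(17.5/28.1)
  = 11239 × -0.4736
W_by_gas = -5323 J.

W ≈ -5320 J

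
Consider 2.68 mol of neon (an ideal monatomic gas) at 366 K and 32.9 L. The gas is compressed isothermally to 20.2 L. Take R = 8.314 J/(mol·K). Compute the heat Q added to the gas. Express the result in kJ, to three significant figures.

Isothermal ⇒ ΔU = 0, so Q = W = nRT ln(V₂/V₁).
Q = (2.68)(8.314)(366) ln(20.2/32.9) = 8155 × -0.4878 = -3978 J.

Q ≈ -3.98 kJ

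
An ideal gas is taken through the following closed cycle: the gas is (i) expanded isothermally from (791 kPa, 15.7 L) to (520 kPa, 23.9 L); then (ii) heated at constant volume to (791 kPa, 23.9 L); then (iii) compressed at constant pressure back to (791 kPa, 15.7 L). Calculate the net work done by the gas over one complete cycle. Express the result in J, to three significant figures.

Leg (i): W = PᵢVᵢ ln(V_f/Vᵢ) = (12419) ln(23.9/15.7) = 5219 J.
Leg (ii): W = 0.
Leg (iii): W = PΔV = (791)(15.7 − 23.9) = -6486 J.
W_net = 5219 − 6486 = -1268 J.

W_net ≈ -1270 J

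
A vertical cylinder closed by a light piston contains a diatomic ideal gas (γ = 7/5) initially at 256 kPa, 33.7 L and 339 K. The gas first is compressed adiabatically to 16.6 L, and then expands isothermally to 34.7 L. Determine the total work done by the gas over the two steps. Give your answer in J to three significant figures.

W_total ≈ 1380 J

Step 1 (adiabatic): W = (P₁V₁ − P₂V₂)/(γ−1) = (8627 − 11452)/0.4 = -7062 J.
After step 1: P = 689.9 kPa, V = 16.6 L, T = 450 K.
Step 2 (isothermal): W = P₁V₁ ln(V₂/V₁) = (11452) ln(34.7/16.6) = 8444 J.
W_total = -7062 + 8444 = 1382 J.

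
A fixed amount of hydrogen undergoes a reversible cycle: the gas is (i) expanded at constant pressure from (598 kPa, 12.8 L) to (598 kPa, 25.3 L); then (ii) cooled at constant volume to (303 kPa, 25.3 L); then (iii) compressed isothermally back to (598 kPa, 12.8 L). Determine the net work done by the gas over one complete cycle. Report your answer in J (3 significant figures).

W_net ≈ 2250 J

Leg (i): W = PΔV = (598)(25.3 − 12.8) = 7475 J.
Leg (ii): W = 0.
Leg (iii): W = PᵢVᵢ ln(V_f/Vᵢ) = (7666) ln(12.8/25.3) = -5223 J.
W_net = 7475 − 5223 = 2252 J.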